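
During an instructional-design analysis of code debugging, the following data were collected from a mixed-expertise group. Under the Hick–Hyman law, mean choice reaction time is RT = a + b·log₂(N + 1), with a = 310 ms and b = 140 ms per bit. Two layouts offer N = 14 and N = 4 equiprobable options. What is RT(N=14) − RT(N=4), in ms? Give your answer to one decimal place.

RT(14) = 310 + 140·log₂(15) = 310 + 140·3.9069 = 856.9660 ms.
RT(4) = 310 + 140·log₂(5) = 310 + 140·2.3219 = 635.0660 ms.
Difference = 856.9660 − 635.0660 = 221.9000 ≈ 221.9 ms.

221.9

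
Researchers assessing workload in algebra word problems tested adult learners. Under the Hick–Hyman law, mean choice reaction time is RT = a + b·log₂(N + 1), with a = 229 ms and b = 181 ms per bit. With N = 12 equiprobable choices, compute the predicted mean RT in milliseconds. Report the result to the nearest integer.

899

log₂(12 + 1) = log₂(13) = 3.7004.
RT = 229 + 181 × 3.7004 = 229 + 669.7724 = 898.7724 ms.
≈ 899 ms.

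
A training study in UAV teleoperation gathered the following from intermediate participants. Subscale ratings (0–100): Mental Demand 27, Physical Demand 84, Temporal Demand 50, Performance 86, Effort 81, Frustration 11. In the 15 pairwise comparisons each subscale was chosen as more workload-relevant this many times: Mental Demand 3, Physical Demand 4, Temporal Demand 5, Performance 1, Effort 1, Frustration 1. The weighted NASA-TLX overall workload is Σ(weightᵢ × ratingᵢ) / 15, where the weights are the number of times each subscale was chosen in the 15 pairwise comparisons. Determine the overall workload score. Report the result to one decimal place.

The tallies are the weights (they sum to 15).
Weighted sum = 3·27 + 4·84 + 5·50 + 1·86 + 1·81 + 1·11
            = 81 + 336 + 250 + 86 + 81 + 11 = 845.
Overall workload = 845 / 15 = 56.3333 ≈ 56.3.

56.3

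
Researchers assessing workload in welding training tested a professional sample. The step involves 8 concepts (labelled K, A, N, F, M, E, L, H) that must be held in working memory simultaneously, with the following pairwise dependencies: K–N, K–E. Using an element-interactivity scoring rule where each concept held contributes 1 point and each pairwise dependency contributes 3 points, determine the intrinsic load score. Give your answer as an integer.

14

Count of concepts held simultaneously: 8.
Count of pairwise dependencies listed: 2.
Element contribution: 8 × 1 = 8.
Interaction contribution: 2 × 3 = 6.
Intrinsic load = 8 + 6 = 14.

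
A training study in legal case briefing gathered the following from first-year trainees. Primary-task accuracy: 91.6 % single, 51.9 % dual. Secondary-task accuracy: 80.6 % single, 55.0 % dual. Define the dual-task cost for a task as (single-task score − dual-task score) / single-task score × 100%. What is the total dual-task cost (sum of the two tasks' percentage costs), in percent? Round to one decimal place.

Primary cost = (91.6 − 51.9) / 91.6 × 100% = 43.3406%.
Secondary cost = (80.6 − 55.0) / 80.6 × 100% = 31.7618%.
Total = 43.3406% + 31.7618% = 75.1024% ≈ 75.1%.

75.1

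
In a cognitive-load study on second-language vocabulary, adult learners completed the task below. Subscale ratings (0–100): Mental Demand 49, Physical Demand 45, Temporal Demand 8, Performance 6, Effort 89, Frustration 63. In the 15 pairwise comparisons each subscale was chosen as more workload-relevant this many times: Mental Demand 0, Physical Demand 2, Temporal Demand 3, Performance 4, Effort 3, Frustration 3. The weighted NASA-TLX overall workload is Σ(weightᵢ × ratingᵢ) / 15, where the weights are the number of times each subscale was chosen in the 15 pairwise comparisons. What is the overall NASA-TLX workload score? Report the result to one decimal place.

The tallies are the weights (they sum to 15).
Weighted sum = 0·49 + 2·45 + 3·8 + 4·6 + 3·89 + 3·63
            = 0 + 90 + 24 + 24 + 267 + 189 = 594.
Overall workload = 594 / 15 = 39.6000 ≈ 39.6.

39.6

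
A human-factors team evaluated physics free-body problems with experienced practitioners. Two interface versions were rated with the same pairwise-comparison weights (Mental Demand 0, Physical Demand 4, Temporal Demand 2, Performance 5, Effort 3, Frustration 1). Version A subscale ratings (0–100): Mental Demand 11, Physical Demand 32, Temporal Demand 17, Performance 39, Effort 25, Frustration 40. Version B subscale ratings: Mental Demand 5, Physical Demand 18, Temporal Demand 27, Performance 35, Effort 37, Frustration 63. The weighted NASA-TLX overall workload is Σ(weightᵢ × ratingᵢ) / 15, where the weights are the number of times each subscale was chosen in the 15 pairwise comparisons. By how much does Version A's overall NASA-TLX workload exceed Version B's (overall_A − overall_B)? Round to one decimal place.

Version A weighted sum = 0·11 + 4·32 + 2·17 + 5·39 + 3·25 + 1·40 = 0 + 128 + 34 + 195 + 75 + 40 = 472; overall_A = 472/15 = 31.4667.
Version B weighted sum = 0·5 + 4·18 + 2·27 + 5·35 + 3·37 + 1·63 = 0 + 72 + 54 + 175 + 111 + 63 = 475; overall_B = 475/15 = 31.6667.
Difference = 31.4667 − 31.6667 = -0.2000 ≈ -0.2.

-0.2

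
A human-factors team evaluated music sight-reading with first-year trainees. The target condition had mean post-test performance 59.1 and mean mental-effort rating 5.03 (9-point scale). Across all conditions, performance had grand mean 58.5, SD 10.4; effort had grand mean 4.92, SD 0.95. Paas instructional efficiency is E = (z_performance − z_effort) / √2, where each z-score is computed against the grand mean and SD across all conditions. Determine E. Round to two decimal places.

z_performance = (59.1 − 58.5) / 10.4 = 0.6000 / 10.4 = 0.0577.
z_effort = (5.03 − 4.92) / 0.95 = 0.1100 / 0.95 = 0.1158.
z_P − z_E = 0.0577 − 0.1158 = -0.0581.
E = -0.0581 / √2 = -0.0581 / 1.41421 = -0.0411 ≈ -0.04.

-0.04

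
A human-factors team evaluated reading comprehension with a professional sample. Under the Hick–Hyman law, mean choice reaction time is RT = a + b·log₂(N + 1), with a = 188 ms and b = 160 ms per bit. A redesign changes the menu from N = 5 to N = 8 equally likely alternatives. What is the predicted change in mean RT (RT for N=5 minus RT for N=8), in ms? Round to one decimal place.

RT(5) = 188 + 160·log₂(6) = 188 + 160·2.5850 = 601.6000 ms.
RT(8) = 188 + 160·log₂(9) = 188 + 160·3.1699 = 695.1840 ms.
Difference = 601.6000 − 695.1840 = -93.5840 ≈ -93.6 ms.

-93.6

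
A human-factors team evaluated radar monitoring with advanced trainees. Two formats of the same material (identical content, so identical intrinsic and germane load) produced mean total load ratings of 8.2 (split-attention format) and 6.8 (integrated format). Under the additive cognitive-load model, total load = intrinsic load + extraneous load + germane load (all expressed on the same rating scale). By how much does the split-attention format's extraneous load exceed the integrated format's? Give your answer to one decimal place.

1.4

Intrinsic and germane load are equal across formats, so the difference in total load equals the difference in extraneous load.
Extraneous-load difference = 8.2 − 6.8 = 1.4.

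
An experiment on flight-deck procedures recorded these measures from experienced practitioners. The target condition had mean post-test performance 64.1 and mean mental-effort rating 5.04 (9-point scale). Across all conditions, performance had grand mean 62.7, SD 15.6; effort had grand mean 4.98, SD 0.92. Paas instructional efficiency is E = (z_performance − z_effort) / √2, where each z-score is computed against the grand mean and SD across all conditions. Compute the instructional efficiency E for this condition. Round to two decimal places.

z_performance = (64.1 − 62.7) / 15.6 = 1.4000 / 15.6 = 0.0897.
z_effort = (5.04 − 4.98) / 0.92 = 0.0600 / 0.92 = 0.0652.
z_P − z_E = 0.0897 − 0.0652 = 0.0245.
E = 0.0245 / √2 = 0.0245 / 1.41421 = 0.0173 ≈ 0.02.

0.02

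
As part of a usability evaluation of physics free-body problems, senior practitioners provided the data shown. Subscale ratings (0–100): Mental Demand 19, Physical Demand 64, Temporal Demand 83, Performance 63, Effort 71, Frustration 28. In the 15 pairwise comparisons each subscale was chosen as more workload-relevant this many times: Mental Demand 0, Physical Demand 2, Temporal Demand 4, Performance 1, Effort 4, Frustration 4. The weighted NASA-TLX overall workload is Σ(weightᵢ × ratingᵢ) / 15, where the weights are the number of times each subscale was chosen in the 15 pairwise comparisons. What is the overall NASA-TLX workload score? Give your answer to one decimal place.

61.3

The tallies are the weights (they sum to 15).
Weighted sum = 0·19 + 2·64 + 4·83 + 1·63 + 4·71 + 4·28
            = 0 + 128 + 332 + 63 + 284 + 112 = 919.
Overall workload = 919 / 15 = 61.2667 ≈ 61.3.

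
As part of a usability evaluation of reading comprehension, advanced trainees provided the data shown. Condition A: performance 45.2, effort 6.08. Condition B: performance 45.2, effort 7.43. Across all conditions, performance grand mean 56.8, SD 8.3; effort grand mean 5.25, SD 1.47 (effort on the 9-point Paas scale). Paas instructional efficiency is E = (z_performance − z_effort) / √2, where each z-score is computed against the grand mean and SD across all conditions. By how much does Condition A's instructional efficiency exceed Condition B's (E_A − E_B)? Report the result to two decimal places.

0.65

Condition A: z_P = (45.2 − 56.8)/8.3 = -1.3976; z_E = (6.08 − 5.25)/1.47 = 0.5646; E_A = (-1.3976 − 0.5646)/√2 = -1.3875.
Condition B: z_P = (45.2 − 56.8)/8.3 = -1.3976; z_E = (7.43 − 5.25)/1.47 = 1.4830; E_B = (-1.3976 − 1.4830)/√2 = -2.0369.
E_A − E_B = -1.3875 − (-2.0369) = 0.6494 ≈ 0.65.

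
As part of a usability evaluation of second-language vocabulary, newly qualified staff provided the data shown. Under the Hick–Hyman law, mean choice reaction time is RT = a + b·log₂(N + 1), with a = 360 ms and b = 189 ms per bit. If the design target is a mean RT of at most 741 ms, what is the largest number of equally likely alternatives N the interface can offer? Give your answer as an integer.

3

Set 360 + 189·log₂(N + 1) ≤ 741.
log₂(N + 1) ≤ (741 − 360) / 189 = 2.0159.
N + 1 ≤ 2^2.0159 = 4.0443.
N ≤ 3.0443, so the largest integer N is 3.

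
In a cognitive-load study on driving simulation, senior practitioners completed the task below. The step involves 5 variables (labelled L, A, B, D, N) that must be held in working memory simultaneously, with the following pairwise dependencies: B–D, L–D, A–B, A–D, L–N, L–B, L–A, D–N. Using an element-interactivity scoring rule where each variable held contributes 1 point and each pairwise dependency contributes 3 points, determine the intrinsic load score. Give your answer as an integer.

Count of variables held simultaneously: 5.
Count of pairwise dependencies listed: 8.
Element contribution: 5 × 1 = 5.
Interaction contribution: 8 × 3 = 24.
Intrinsic load = 5 + 24 = 29.

29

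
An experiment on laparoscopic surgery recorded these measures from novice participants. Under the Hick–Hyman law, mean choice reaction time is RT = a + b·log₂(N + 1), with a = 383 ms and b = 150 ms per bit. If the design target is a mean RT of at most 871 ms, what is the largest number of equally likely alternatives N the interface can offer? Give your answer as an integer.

Set 383 + 150·log₂(N + 1) ≤ 871.
log₂(N + 1) ≤ (871 − 383) / 150 = 3.2533.
N + 1 ≤ 2^3.2533 = 9.5354.
N ≤ 8.5354, so the largest integer N is 8.

8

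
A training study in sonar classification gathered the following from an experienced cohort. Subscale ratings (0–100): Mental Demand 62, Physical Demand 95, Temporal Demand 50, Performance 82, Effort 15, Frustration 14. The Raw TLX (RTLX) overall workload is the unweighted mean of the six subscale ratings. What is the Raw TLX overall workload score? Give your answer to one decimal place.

53.0

Sum of ratings = 62 + 95 + 50 + 82 + 15 + 14 = 318.
RTLX = 318 / 6 = 53.0000 ≈ 53.0.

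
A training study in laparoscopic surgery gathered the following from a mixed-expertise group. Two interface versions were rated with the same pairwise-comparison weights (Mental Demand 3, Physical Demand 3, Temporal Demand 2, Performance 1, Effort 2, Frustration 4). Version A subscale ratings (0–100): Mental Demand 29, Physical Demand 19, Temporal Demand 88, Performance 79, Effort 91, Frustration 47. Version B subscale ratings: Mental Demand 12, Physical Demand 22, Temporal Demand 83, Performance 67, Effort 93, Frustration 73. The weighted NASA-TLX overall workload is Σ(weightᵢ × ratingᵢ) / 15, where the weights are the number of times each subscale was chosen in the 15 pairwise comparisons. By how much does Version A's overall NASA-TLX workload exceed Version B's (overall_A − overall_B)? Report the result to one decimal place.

Version A weighted sum = 3·29 + 3·19 + 2·88 + 1·79 + 2·91 + 4·47 = 87 + 57 + 176 + 79 + 182 + 188 = 769; overall_A = 769/15 = 51.2667.
Version B weighted sum = 3·12 + 3·22 + 2·83 + 1·67 + 2·93 + 4·73 = 36 + 66 + 166 + 67 + 186 + 292 = 813; overall_B = 813/15 = 54.2000.
Difference = 51.2667 − 54.2000 = -2.9333 ≈ -2.9.

-2.9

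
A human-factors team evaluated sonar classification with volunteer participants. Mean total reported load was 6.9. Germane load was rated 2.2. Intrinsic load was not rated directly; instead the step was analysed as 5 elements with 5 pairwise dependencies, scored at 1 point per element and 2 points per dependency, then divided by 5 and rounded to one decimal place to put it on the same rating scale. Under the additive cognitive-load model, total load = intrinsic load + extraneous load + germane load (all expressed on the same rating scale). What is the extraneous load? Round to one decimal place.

1.7

Intrinsic (element-interactivity): (5 × 1 + 5 × 2) / 5 = 15 / 5 = 3.0000 → 3.0.
extraneous load = total − intrinsic − germane
             = 6.9 − 3.0 − 2.2 = 1.7.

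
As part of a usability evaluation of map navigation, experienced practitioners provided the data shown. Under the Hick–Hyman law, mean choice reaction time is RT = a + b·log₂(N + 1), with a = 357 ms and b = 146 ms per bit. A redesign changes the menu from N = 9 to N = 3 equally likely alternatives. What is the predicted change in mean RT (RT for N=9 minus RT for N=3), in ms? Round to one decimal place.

RT(9) = 357 + 146·log₂(10) = 357 + 146·3.3219 = 841.9974 ms.
RT(3) = 357 + 146·log₂(4) = 357 + 146·2.0000 = 649.0000 ms.
Difference = 841.9974 − 649.0000 = 192.9974 ≈ 193.0 ms.

193.0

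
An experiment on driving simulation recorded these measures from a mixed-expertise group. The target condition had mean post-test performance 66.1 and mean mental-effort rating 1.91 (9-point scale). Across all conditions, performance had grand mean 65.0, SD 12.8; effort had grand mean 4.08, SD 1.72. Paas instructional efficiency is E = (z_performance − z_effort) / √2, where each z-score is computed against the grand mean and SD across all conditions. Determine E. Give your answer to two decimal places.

0.95

z_performance = (66.1 − 65.0) / 12.8 = 1.1000 / 12.8 = 0.0859.
z_effort = (1.91 − 4.08) / 1.72 = -2.1700 / 1.72 = -1.2616.
z_P − z_E = 0.0859 − (-1.2616) = 1.3475.
E = 1.3475 / √2 = 1.3475 / 1.41421 = 0.9528 ≈ 0.95.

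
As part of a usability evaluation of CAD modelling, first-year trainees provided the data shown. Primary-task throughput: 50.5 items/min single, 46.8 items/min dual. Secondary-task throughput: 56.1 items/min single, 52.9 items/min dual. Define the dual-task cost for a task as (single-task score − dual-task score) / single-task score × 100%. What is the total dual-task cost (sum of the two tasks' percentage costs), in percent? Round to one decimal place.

Primary cost = (50.5 − 46.8) / 50.5 × 100% = 7.3267%.
Secondary cost = (56.1 − 52.9) / 56.1 × 100% = 5.7041%.
Total = 7.3267% + 5.7041% = 13.0308% ≈ 13.0%.

13.0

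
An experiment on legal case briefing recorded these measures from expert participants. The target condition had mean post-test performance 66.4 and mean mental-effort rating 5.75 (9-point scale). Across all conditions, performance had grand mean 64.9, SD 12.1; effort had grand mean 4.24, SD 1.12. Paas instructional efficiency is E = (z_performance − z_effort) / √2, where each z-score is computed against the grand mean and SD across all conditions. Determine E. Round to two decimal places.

-0.87

z_performance = (66.4 − 64.9) / 12.1 = 1.5000 / 12.1 = 0.1240.
z_effort = (5.75 − 4.24) / 1.12 = 1.5100 / 1.12 = 1.3482.
z_P − z_E = 0.1240 − 1.3482 = -1.2242.
E = -1.2242 / √2 = -1.2242 / 1.41421 = -0.8656 ≈ -0.87.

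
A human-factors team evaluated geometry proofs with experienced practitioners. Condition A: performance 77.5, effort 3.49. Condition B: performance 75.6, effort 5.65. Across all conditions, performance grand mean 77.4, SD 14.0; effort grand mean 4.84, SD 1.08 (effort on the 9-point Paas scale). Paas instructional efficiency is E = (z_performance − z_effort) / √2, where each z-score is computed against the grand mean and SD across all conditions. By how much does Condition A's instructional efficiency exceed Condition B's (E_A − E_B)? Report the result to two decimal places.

Condition A: z_P = (77.5 − 77.4)/14.0 = 0.0071; z_E = (3.49 − 4.84)/1.08 = -1.2500; E_A = (0.0071 − (-1.2500))/√2 = 0.8889.
Condition B: z_P = (75.6 − 77.4)/14.0 = -0.1286; z_E = (5.65 − 4.84)/1.08 = 0.7500; E_B = (-0.1286 − 0.7500)/√2 = -0.6213.
E_A − E_B = 0.8889 − (-0.6213) = 1.5102 ≈ 1.51.

1.51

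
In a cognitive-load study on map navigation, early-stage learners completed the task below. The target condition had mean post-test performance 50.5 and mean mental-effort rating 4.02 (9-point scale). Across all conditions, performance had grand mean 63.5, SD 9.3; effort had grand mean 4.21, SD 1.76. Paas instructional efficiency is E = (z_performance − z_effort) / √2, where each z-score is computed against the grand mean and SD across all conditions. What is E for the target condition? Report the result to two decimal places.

-0.91

z_performance = (50.5 − 63.5) / 9.3 = -13.0000 / 9.3 = -1.3978.
z_effort = (4.02 − 4.21) / 1.76 = -0.1900 / 1.76 = -0.1080.
z_P − z_E = -1.3978 − (-0.1080) = -1.2898.
E = -1.2898 / √2 = -1.2898 / 1.41421 = -0.9120 ≈ -0.91.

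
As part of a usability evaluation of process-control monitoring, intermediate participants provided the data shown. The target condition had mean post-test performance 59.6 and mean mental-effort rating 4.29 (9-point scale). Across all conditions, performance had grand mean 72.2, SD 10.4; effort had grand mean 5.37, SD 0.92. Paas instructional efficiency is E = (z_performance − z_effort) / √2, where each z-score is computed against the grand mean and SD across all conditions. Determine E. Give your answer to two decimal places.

-0.03

z_performance = (59.6 − 72.2) / 10.4 = -12.6000 / 10.4 = -1.2115.
z_effort = (4.29 − 5.37) / 0.92 = -1.0800 / 0.92 = -1.1739.
z_P − z_E = -1.2115 − (-1.1739) = -0.0376.
E = -0.0376 / √2 = -0.0376 / 1.41421 = -0.0266 ≈ -0.03.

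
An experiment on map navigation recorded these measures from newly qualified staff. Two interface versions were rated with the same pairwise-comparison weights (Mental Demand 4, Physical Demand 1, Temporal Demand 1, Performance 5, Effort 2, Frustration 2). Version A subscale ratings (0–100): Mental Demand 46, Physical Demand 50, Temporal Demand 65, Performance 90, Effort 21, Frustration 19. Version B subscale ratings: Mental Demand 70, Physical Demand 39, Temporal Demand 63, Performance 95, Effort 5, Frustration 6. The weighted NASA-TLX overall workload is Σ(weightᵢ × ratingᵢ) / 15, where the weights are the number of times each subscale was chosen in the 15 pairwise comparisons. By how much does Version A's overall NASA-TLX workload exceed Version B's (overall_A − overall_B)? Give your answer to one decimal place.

Version A weighted sum = 4·46 + 1·50 + 1·65 + 5·90 + 2·21 + 2·19 = 184 + 50 + 65 + 450 + 42 + 38 = 829; overall_A = 829/15 = 55.2667.
Version B weighted sum = 4·70 + 1·39 + 1·63 + 5·95 + 2·5 + 2·6 = 280 + 39 + 63 + 475 + 10 + 12 = 879; overall_B = 879/15 = 58.6000.
Difference = 55.2667 − 58.6000 = -3.3333 ≈ -3.3.

-3.3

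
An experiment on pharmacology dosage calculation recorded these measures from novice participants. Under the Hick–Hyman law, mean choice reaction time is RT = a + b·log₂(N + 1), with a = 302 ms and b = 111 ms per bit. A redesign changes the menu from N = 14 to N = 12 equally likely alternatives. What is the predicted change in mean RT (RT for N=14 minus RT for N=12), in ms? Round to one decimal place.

RT(14) = 302 + 111·log₂(15) = 302 + 111·3.9069 = 735.6659 ms.
RT(12) = 302 + 111·log₂(13) = 302 + 111·3.7004 = 712.7444 ms.
Difference = 735.6659 − 712.7444 = 22.9215 ≈ 22.9 ms.

22.9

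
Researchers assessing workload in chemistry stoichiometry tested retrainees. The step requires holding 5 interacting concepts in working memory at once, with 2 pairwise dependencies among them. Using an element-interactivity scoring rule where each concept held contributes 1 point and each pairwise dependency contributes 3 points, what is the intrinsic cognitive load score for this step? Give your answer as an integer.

Element contribution: 5 × 1 = 5.
Interaction contribution: 2 × 3 = 6.
Intrinsic load = 5 + 6 = 11.

11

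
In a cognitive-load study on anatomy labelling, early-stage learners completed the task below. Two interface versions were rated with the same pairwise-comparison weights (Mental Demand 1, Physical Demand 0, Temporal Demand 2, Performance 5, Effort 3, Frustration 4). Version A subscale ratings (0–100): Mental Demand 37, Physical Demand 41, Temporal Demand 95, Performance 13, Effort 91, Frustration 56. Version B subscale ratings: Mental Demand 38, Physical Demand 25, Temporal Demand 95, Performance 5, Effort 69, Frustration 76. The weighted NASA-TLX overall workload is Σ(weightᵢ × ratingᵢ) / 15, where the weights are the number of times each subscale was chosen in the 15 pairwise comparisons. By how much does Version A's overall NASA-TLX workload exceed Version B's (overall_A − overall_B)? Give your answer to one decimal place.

1.7

Version A weighted sum = 1·37 + 0·41 + 2·95 + 5·13 + 3·91 + 4·56 = 37 + 0 + 190 + 65 + 273 + 224 = 789; overall_A = 789/15 = 52.6000.
Version B weighted sum = 1·38 + 0·25 + 2·95 + 5·5 + 3·69 + 4·76 = 38 + 0 + 190 + 25 + 207 + 304 = 764; overall_B = 764/15 = 50.9333.
Difference = 52.6000 − 50.9333 = 1.6667 ≈ 1.7.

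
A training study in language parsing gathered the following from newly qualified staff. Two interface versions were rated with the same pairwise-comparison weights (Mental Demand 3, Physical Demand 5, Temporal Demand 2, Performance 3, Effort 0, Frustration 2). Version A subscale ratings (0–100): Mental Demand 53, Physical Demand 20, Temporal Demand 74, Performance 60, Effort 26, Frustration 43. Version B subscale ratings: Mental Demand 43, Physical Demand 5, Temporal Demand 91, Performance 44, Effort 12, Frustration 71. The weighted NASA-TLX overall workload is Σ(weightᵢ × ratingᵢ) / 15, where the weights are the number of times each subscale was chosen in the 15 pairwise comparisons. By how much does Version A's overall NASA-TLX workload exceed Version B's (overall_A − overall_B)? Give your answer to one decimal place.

4.2

Version A weighted sum = 3·53 + 5·20 + 2·74 + 3·60 + 0·26 + 2·43 = 159 + 100 + 148 + 180 + 0 + 86 = 673; overall_A = 673/15 = 44.8667.
Version B weighted sum = 3·43 + 5·5 + 2·91 + 3·44 + 0·12 + 2·71 = 129 + 25 + 182 + 132 + 0 + 142 = 610; overall_B = 610/15 = 40.6667.
Difference = 44.8667 − 40.6667 = 4.2000 ≈ 4.2.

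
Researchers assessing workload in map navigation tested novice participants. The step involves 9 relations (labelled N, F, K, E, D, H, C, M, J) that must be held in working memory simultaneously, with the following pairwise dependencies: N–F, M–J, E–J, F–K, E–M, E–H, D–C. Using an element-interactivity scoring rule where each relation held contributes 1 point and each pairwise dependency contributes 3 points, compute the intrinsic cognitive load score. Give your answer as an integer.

30

Count of relations held simultaneously: 9.
Count of pairwise dependencies listed: 7.
Element contribution: 9 × 1 = 9.
Interaction contribution: 7 × 3 = 21.
Intrinsic load = 9 + 21 = 30.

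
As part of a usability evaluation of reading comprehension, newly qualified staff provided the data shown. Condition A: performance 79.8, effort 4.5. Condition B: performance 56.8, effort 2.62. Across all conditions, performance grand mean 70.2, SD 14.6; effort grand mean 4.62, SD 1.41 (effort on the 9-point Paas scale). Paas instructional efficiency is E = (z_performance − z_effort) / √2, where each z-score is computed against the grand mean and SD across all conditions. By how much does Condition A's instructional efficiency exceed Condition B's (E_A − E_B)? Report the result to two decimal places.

0.17

Condition A: z_P = (79.8 − 70.2)/14.6 = 0.6575; z_E = (4.5 − 4.62)/1.41 = -0.0851; E_A = (0.6575 − (-0.0851))/√2 = 0.5251.
Condition B: z_P = (56.8 − 70.2)/14.6 = -0.9178; z_E = (2.62 − 4.62)/1.41 = -1.4184; E_B = (-0.9178 − (-1.4184))/√2 = 0.3540.
E_A − E_B = 0.5251 − 0.3540 = 0.1711 ≈ 0.17.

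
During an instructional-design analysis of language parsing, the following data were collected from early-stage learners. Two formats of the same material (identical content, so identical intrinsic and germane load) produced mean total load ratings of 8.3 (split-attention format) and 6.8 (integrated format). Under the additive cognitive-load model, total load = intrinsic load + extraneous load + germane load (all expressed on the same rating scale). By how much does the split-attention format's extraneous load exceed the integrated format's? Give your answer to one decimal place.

1.5

Intrinsic and germane load are equal across formats, so the difference in total load equals the difference in extraneous load.
Extraneous-load difference = 8.3 − 6.8 = 1.5.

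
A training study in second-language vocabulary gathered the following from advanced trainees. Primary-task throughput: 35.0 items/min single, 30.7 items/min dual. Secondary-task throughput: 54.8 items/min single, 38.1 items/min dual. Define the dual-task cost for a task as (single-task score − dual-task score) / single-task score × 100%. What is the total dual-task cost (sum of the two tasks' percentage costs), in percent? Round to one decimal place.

42.8

Primary cost = (35.0 − 30.7) / 35.0 × 100% = 12.2857%.
Secondary cost = (54.8 − 38.1) / 54.8 × 100% = 30.4745%.
Total = 12.2857% + 30.4745% = 42.7602% ≈ 42.8%.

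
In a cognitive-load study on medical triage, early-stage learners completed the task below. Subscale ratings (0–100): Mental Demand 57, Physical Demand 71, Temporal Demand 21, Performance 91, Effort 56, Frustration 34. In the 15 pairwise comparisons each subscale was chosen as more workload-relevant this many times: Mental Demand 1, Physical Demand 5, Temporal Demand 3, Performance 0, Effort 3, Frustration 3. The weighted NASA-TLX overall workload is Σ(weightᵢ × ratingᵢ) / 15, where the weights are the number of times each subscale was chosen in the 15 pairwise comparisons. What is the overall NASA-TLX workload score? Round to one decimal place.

49.7

The tallies are the weights (they sum to 15).
Weighted sum = 1·57 + 5·71 + 3·21 + 0·91 + 3·56 + 3·34
            = 57 + 355 + 63 + 0 + 168 + 102 = 745.
Overall workload = 745 / 15 = 49.6667 ≈ 49.7.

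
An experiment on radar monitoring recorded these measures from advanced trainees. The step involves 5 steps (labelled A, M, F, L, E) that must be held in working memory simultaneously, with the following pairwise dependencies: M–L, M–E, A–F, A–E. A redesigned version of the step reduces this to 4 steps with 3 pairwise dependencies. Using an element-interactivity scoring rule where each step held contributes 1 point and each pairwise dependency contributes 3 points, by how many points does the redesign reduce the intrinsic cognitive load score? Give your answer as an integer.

4

Original: 5 × 1 + 4 × 3 = 5 + 12 = 17.
Redesigned: 4 × 1 + 3 × 3 = 4 + 9 = 13.
Reduction = 17 − 13 = 4.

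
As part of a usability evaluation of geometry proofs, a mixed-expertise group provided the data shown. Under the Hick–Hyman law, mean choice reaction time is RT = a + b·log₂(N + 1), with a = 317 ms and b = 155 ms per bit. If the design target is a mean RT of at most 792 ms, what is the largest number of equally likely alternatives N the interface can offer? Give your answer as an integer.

7

Set 317 + 155·log₂(N + 1) ≤ 792.
log₂(N + 1) ≤ (792 − 317) / 155 = 3.0645.
N + 1 ≤ 2^3.0645 = 8.3658.
N ≤ 7.3658, so the largest integer N is 7.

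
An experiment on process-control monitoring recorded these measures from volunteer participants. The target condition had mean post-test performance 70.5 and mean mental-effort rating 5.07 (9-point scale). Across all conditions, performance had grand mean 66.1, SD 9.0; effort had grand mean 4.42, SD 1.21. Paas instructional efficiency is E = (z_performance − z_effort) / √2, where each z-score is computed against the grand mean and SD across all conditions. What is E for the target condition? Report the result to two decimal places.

-0.03

z_performance = (70.5 − 66.1) / 9.0 = 4.4000 / 9.0 = 0.4889.
z_effort = (5.07 − 4.42) / 1.21 = 0.6500 / 1.21 = 0.5372.
z_P − z_E = 0.4889 − 0.5372 = -0.0483.
E = -0.0483 / √2 = -0.0483 / 1.41421 = -0.0342 ≈ -0.03.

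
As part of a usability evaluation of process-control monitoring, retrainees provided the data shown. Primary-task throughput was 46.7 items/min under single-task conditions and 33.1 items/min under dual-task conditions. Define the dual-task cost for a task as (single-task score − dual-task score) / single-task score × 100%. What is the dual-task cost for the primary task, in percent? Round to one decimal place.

29.1

Cost = (46.7 − 33.1) / 46.7 × 100%
     = 13.6000 / 46.7 × 100% = 29.1221%.
≈ 29.1%.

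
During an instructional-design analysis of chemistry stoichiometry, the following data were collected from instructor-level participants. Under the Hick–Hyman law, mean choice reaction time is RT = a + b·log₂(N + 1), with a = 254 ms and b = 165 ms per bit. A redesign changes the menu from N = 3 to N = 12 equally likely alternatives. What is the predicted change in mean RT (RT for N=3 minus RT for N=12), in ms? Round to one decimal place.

RT(3) = 254 + 165·log₂(4) = 254 + 165·2.0000 = 584.0000 ms.
RT(12) = 254 + 165·log₂(13) = 254 + 165·3.7004 = 864.5660 ms.
Difference = 584.0000 − 864.5660 = -280.5660 ≈ -280.6 ms.

-280.6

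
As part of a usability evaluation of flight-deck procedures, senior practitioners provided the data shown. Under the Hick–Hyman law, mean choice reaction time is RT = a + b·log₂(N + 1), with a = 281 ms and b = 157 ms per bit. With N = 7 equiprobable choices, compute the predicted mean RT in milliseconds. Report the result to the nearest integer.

log₂(7 + 1) = log₂(8) = 3.0000.
RT = 281 + 157 × 3.0000 = 281 + 471.0000 = 752.0000 ms.
≈ 752 ms.

752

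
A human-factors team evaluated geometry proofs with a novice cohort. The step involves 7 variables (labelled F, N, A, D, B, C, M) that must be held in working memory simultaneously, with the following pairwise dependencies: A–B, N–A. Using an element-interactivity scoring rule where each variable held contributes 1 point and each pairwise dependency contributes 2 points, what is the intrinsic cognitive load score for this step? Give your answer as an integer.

Count of variables held simultaneously: 7.
Count of pairwise dependencies listed: 2.
Element contribution: 7 × 1 = 7.
Interaction contribution: 2 × 2 = 4.
Intrinsic load = 7 + 4 = 11.

11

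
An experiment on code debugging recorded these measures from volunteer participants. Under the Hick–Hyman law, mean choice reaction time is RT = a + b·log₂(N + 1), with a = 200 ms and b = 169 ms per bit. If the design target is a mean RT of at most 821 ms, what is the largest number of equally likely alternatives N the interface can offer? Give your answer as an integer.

Set 200 + 169·log₂(N + 1) ≤ 821.
log₂(N + 1) ≤ (821 − 200) / 169 = 3.6746.
N + 1 ≤ 2^3.6746 = 12.7692.
N ≤ 11.7692, so the largest integer N is 11.

11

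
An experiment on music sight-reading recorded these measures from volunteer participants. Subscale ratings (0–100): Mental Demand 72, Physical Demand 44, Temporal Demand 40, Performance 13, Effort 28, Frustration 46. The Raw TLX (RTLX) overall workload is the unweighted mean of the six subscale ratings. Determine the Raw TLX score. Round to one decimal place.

Sum of ratings = 72 + 44 + 40 + 13 + 28 + 46 = 243.
RTLX = 243 / 6 = 40.5000 ≈ 40.5.

40.5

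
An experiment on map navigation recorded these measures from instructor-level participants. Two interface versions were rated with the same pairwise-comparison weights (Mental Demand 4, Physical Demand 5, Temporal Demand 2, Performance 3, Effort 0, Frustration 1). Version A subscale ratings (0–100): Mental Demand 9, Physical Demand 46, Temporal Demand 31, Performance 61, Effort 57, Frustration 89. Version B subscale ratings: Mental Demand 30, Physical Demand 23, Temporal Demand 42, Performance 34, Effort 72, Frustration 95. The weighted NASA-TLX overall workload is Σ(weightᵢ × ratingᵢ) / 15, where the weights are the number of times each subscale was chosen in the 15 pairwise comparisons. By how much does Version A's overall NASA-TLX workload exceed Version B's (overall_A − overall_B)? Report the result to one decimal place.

5.6

Version A weighted sum = 4·9 + 5·46 + 2·31 + 3·61 + 0·57 + 1·89 = 36 + 230 + 62 + 183 + 0 + 89 = 600; overall_A = 600/15 = 40.0000.
Version B weighted sum = 4·30 + 5·23 + 2·42 + 3·34 + 0·72 + 1·95 = 120 + 115 + 84 + 102 + 0 + 95 = 516; overall_B = 516/15 = 34.4000.
Difference = 40.0000 − 34.4000 = 5.6000 ≈ 5.6.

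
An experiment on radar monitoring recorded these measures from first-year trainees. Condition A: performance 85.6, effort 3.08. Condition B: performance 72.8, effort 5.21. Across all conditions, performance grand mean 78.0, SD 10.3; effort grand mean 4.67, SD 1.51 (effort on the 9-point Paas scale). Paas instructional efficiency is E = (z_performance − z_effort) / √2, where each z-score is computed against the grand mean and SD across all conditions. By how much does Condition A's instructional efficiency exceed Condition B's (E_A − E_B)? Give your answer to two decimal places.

Condition A: z_P = (85.6 − 78.0)/10.3 = 0.7379; z_E = (3.08 − 4.67)/1.51 = -1.0530; E_A = (0.7379 − (-1.0530))/√2 = 1.2664.
Condition B: z_P = (72.8 − 78.0)/10.3 = -0.5049; z_E = (5.21 − 4.67)/1.51 = 0.3576; E_B = (-0.5049 − 0.3576)/√2 = -0.6099.
E_A − E_B = 1.2664 − (-0.6099) = 1.8763 ≈ 1.88.

1.88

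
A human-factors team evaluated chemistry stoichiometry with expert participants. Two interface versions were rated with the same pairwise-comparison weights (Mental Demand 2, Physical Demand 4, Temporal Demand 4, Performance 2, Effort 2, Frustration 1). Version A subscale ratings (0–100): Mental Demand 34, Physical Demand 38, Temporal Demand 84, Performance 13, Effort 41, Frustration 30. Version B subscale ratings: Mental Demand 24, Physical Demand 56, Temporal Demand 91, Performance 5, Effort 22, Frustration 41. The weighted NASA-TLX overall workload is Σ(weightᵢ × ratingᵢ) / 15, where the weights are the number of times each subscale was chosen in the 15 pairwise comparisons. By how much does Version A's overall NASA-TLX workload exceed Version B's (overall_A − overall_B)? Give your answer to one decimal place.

Version A weighted sum = 2·34 + 4·38 + 4·84 + 2·13 + 2·41 + 1·30 = 68 + 152 + 336 + 26 + 82 + 30 = 694; overall_A = 694/15 = 46.2667.
Version B weighted sum = 2·24 + 4·56 + 4·91 + 2·5 + 2·22 + 1·41 = 48 + 224 + 364 + 10 + 44 + 41 = 731; overall_B = 731/15 = 48.7333.
Difference = 46.2667 − 48.7333 = -2.4666 ≈ -2.5.

-2.5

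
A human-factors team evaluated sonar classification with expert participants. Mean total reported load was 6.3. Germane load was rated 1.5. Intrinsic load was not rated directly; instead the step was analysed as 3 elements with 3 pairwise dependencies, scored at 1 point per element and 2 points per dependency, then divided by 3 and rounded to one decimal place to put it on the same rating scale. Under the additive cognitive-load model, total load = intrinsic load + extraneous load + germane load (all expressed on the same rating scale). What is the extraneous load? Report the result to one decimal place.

Intrinsic (element-interactivity): (3 × 1 + 3 × 2) / 3 = 9 / 3 = 3.0000 → 3.0.
extraneous load = total − intrinsic − germane
             = 6.3 − 3.0 − 1.5 = 1.8.

1.8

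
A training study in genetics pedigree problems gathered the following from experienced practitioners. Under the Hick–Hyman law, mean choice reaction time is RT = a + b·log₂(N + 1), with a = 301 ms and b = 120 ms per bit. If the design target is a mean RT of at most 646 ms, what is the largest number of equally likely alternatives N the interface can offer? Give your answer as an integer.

6

Set 301 + 120·log₂(N + 1) ≤ 646.
log₂(N + 1) ≤ (646 − 301) / 120 = 2.8750.
N + 1 ≤ 2^2.8750 = 7.3360.
N ≤ 6.3360, so the largest integer N is 6.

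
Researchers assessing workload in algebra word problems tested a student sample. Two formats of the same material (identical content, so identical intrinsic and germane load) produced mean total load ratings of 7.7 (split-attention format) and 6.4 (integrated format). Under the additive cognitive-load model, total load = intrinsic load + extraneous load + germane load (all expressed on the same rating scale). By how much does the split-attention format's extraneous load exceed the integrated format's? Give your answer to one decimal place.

1.3

Intrinsic and germane load are equal across formats, so the difference in total load equals the difference in extraneous load.
Extraneous-load difference = 7.7 − 6.4 = 1.3.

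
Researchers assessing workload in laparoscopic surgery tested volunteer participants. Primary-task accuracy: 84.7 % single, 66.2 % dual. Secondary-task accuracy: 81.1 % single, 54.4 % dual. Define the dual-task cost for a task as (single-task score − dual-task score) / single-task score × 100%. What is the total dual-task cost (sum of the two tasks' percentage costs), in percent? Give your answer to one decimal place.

54.8

Primary cost = (84.7 − 66.2) / 84.7 × 100% = 21.8418%.
Secondary cost = (81.1 − 54.4) / 81.1 × 100% = 32.9223%.
Total = 21.8418% + 32.9223% = 54.7641% ≈ 54.8%.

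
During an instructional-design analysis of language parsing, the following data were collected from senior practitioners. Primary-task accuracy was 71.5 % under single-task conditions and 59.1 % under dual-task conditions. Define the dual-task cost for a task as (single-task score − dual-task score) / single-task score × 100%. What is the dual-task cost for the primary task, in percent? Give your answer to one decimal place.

17.3

Cost = (71.5 − 59.1) / 71.5 × 100%
     = 12.4000 / 71.5 × 100% = 17.3427%.
≈ 17.3%.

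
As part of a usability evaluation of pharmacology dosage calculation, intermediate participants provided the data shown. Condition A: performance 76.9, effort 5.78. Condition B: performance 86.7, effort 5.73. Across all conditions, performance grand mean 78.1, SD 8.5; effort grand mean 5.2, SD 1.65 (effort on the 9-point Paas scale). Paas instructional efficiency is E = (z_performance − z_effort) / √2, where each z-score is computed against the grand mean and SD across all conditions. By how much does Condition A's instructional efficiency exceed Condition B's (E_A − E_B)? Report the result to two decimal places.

-0.84

Condition A: z_P = (76.9 − 78.1)/8.5 = -0.1412; z_E = (5.78 − 5.2)/1.65 = 0.3515; E_A = (-0.1412 − 0.3515)/√2 = -0.3484.
Condition B: z_P = (86.7 − 78.1)/8.5 = 1.0118; z_E = (5.73 − 5.2)/1.65 = 0.3212; E_B = (1.0118 − 0.3212)/√2 = 0.4883.
E_A − E_B = -0.3484 − 0.4883 = -0.8367 ≈ -0.84.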